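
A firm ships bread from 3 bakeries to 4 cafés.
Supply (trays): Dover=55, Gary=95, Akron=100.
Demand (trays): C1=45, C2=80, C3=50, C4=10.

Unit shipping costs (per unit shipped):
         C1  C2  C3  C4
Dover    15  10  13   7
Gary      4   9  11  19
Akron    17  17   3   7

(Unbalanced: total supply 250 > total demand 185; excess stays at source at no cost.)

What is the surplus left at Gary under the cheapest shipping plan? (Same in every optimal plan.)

An optimal plan:
  Dover to C2: 30 × 10 = 300
  Gary to C1: 45 × 4 = 180
  Gary to C2: 50 × 9 = 450
  Akron to C3: 50 × 3 = 150
  Akron to C4: 10 × 7 = 70
Total cost = 1150.
Gary ships 95 of its 95, leaving 0.

0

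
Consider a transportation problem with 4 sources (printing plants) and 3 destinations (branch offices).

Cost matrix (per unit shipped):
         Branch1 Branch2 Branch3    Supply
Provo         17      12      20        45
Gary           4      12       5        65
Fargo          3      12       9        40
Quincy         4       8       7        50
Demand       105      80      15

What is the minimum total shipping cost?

One minimum-cost allocation:
  Provo–Branch2: 45 × 12 = 540
  Gary–Branch1: 50 × 4 = 200
  Gary–Branch3: 15 × 5 = 75
  Fargo–Branch1: 40 × 3 = 120
  Quincy–Branch1: 15 × 4 = 60
  Quincy–Branch2: 35 × 8 = 280
Total = 540 + 200 + 75 + 120 + 60 + 280 = 1275.

1275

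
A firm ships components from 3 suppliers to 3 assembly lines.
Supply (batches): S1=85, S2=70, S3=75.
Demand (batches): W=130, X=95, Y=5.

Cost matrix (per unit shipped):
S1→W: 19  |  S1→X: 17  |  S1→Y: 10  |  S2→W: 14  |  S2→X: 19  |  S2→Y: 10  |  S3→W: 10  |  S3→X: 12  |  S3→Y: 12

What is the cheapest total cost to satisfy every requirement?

One minimum-cost allocation:
  S1–X: 80 × 17 = 1360
  S1–Y: 5 × 10 = 50
  S2–W: 70 × 14 = 980
  S3–W: 60 × 10 = 600
  S3–X: 15 × 12 = 180
Total = 1360 + 50 + 980 + 600 + 180 = 3170.
(Supply check: S1 ships 85; S2 ships 70; S3 ships 75.)

3170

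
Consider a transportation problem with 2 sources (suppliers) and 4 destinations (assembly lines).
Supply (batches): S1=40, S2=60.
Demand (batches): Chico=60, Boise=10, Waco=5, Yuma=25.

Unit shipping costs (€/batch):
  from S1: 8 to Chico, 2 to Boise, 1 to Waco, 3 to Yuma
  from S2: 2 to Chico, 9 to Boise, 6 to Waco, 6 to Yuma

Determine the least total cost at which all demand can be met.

220

A cheapest plan:
  S1 to Boise: 10 × €2 = €20
  S1 to Waco: 5 × €1 = €5
  S1 to Yuma: 25 × €3 = €75
  S2 to Chico: 60 × €2 = €120
Total = 20 + 5 + 75 + 120 = €220.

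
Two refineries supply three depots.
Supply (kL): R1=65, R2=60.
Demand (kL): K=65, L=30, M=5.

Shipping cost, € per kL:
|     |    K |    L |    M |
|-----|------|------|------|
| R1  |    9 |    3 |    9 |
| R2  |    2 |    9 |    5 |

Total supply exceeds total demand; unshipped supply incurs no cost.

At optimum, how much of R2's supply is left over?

0

Minimum-cost shipments:
  R1 to K: 5 × €9 = €45
  R1 to L: 30 × €3 = €90
  R1 to M: 5 × €9 = €45
  R2 to K: 60 × €2 = €120
Total cost = €300.
R2 ships 60 of its 60, leaving 0.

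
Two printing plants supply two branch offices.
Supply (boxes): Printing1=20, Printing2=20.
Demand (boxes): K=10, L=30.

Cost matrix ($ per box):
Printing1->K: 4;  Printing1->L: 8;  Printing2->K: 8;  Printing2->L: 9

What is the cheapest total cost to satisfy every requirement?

Optimal allocation:
  Printing1 to K: 10 × $4 = $40
  Printing1 to L: 10 × $8 = $80
  Printing2 to L: 20 × $9 = $180
Total = 40 + 80 + 180 = $300.

300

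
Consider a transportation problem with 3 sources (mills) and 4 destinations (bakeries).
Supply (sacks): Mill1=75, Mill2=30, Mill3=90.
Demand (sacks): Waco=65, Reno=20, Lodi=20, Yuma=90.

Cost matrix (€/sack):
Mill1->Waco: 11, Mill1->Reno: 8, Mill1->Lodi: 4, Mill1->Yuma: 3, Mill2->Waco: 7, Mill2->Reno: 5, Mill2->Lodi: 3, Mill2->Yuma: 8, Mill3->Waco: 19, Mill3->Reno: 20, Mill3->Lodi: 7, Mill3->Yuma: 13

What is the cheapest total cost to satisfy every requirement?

1775

One minimum-cost allocation:
  Mill1–Yuma: 75 × €3 = €225
  Mill2–Waco: 10 × €7 = €70
  Mill2–Reno: 20 × €5 = €100
  Mill3–Waco: 55 × €19 = €1045
  Mill3–Lodi: 20 × €7 = €140
  Mill3–Yuma: 15 × €13 = €195
Total = 225 + 70 + 100 + 1045 + 140 + 195 = €1775.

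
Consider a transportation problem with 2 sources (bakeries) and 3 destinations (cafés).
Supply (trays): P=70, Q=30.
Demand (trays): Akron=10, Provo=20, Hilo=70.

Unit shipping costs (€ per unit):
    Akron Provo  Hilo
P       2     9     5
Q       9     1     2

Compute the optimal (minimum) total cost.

360

Optimal allocation:
  P→Akron: 10 trays
  P→Hilo: 60 trays
  Q→Provo: 20 trays
  Q→Hilo: 10 trays
Total cost = €360.
(Supply check: P ships 70; Q ships 30.)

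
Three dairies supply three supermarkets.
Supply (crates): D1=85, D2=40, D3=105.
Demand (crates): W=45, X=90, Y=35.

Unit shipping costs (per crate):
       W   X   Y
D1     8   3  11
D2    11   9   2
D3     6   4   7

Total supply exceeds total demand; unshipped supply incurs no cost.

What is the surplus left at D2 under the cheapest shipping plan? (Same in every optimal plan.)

5

An optimal plan:
  D1 to X: 85 × 3 = 255
  D2 to Y: 35 × 2 = 70
  D3 to W: 45 × 6 = 270
  D3 to X: 5 × 4 = 20
Total cost = 615.
D2 ships 35 of its 40, leaving 5.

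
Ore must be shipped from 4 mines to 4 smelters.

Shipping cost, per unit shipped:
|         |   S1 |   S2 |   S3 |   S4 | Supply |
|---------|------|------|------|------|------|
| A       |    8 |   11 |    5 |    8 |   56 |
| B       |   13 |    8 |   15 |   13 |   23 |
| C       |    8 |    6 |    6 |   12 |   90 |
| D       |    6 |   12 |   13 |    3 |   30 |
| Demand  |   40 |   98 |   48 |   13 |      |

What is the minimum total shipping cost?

An optimal shipping plan:
  A to S1: 8 × 8 = 64
  A to S3: 48 × 5 = 240
  B to S2: 23 × 8 = 184
  C to S1: 15 × 8 = 120
  C to S2: 75 × 6 = 450
  D to S1: 17 × 6 = 102
  D to S4: 13 × 3 = 39
Total = 64 + 240 + 184 + 120 + 450 + 102 + 39 = 1199.
(Supply check: A ships 56; B ships 23; C ships 90; D ships 30.)

1199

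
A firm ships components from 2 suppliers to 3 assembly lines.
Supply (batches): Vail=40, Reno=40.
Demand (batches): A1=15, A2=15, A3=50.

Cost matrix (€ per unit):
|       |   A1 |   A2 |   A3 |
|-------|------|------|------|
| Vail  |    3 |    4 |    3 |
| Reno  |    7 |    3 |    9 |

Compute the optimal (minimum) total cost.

A cheapest plan:
  Vail–A3: 40 × €3 = €120
  Reno–A1: 15 × €7 = €105
  Reno–A2: 15 × €3 = €45
  Reno–A3: 10 × €9 = €90
Total = 120 + 105 + 45 + 90 = €360.

360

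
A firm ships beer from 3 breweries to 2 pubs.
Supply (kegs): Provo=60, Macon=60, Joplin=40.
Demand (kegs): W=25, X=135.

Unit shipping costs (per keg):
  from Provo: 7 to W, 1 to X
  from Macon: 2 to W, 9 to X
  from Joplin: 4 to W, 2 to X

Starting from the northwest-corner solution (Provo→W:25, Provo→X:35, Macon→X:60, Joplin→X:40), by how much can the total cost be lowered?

Current plan cost = 25·7 + 35·1 + 60·9 + 40·2 = 830.
Optimal plan:
  Provo–X: 60 kegs
  Macon–W: 25 kegs
  Macon–X: 35 kegs
  Joplin–X: 40 kegs
Optimal cost = 505.
Saving = 830 − 505 = 325.

325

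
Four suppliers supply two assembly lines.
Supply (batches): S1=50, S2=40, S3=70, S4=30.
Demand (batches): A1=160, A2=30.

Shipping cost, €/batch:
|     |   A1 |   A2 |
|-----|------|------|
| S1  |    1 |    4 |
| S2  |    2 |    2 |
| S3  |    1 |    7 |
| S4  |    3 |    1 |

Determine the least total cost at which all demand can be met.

230

An optimal shipping plan:
  S1→A1: 50 × €1 = €50
  S2→A1: 40 × €2 = €80
  S3→A1: 70 × €1 = €70
  S4→A2: 30 × €1 = €30
Total = 50 + 80 + 70 + 30 = €230.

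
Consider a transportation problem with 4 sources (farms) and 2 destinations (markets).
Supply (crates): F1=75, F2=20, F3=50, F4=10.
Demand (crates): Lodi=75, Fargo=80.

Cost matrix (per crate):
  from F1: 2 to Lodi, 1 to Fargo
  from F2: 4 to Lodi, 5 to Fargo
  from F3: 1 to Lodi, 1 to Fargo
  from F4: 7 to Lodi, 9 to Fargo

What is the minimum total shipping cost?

275

An optimal shipping plan:
  F1→Fargo: 75 × 1 = 75
  F2→Lodi: 20 × 4 = 80
  F3→Lodi: 45 × 1 = 45
  F3→Fargo: 5 × 1 = 5
  F4→Lodi: 10 × 7 = 70
Total = 75 + 80 + 45 + 5 + 70 = 275.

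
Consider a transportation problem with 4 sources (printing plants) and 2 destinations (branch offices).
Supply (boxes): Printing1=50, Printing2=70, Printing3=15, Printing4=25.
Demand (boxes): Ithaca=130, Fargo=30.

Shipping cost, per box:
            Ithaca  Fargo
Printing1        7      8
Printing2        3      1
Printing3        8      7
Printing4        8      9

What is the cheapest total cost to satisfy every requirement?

One minimum-cost allocation:
  Printing1–Ithaca: 50 boxes
  Printing2–Ithaca: 40 boxes
  Printing2–Fargo: 30 boxes
  Printing3–Ithaca: 15 boxes
  Printing4–Ithaca: 25 boxes
Total cost = 820.

820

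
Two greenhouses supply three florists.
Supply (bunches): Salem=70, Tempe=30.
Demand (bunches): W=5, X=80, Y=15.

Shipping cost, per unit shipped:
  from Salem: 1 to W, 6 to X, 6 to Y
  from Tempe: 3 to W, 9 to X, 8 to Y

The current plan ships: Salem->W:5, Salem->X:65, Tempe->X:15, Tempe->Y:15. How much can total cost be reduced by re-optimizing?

Current plan cost = 5·1 + 65·6 + 15·9 + 15·8 = 650.
Optimal plan:
  Salem→X: 70 bunches
  Tempe→W: 5 bunches
  Tempe→X: 10 bunches
  Tempe→Y: 15 bunches
Optimal cost = 645.
Saving = 650 − 645 = 5.

5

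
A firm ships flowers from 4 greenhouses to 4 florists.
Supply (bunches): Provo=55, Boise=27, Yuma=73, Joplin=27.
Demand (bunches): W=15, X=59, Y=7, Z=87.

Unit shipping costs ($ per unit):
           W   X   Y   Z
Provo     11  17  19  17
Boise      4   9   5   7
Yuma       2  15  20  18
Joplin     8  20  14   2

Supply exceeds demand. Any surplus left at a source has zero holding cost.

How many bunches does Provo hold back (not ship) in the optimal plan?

14

An optimal plan:
  Provo→X: 1 bunches
  Provo→Z: 40 bunches
  Boise→Y: 7 bunches
  Boise→Z: 20 bunches
  Yuma→W: 15 bunches
  Yuma→X: 58 bunches
  Joplin→Z: 27 bunches
Total cost = $1826.
Provo ships 41 of its 55, leaving 14.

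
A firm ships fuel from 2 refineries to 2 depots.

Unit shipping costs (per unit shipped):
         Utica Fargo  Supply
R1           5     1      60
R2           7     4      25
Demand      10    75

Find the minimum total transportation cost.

Optimal allocation:
  R1–Fargo: 60 × 1 = 60
  R2–Utica: 10 × 7 = 70
  R2–Fargo: 15 × 4 = 60
Total = 60 + 70 + 60 = 190.
(Supply check: R1 ships 60; R2 ships 25.)

190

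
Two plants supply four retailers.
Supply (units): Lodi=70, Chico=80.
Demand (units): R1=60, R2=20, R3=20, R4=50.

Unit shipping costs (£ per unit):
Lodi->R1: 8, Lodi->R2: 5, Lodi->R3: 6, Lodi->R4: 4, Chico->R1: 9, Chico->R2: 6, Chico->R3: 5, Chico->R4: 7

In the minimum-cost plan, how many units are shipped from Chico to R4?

Solving gives:
  Lodi->R1: 20 × £8 = £160
  Lodi->R4: 50 × £4 = £200
  Chico->R1: 40 × £9 = £360
  Chico->R2: 20 × £6 = £120
  Chico->R3: 20 × £5 = £100
Total cost = £940.
The route Chico→R4 is not used.

0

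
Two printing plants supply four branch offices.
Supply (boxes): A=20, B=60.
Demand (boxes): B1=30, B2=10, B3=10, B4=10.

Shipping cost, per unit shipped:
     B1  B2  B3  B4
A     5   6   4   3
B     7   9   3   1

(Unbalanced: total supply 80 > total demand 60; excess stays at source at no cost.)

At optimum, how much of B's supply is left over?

An optimal plan:
  A–B1: 10 × 5 = 50
  A–B2: 10 × 6 = 60
  B–B1: 20 × 7 = 140
  B–B3: 10 × 3 = 30
  B–B4: 10 × 1 = 10
Total cost = 290.
B ships 40 of its 60, leaving 20.

20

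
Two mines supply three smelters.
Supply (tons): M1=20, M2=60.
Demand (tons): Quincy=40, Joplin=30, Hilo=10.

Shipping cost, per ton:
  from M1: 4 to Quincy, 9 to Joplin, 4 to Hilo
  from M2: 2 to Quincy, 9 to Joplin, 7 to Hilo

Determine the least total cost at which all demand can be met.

Optimal allocation:
  M1 to Joplin: 10 × 9 = 90
  M1 to Hilo: 10 × 4 = 40
  M2 to Quincy: 40 × 2 = 80
  M2 to Joplin: 20 × 9 = 180
Total = 90 + 40 + 80 + 180 = 390.
(Supply check: M1 ships 20; M2 ships 60.)

390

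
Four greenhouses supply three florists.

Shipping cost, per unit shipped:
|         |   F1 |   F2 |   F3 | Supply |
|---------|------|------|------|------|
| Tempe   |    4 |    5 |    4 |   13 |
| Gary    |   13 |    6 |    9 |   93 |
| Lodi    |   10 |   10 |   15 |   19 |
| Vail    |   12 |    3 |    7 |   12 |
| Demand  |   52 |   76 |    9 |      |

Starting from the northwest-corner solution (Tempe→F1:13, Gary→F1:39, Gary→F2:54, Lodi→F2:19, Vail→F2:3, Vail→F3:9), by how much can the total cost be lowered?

142

Current plan cost = 13·4 + 39·13 + 54·6 + 19·10 + 3·3 + 9·7 = 1145.
Optimal plan:
  Tempe–F1: 13 × 4 = 52
  Gary–F1: 20 × 13 = 260
  Gary–F2: 64 × 6 = 384
  Gary–F3: 9 × 9 = 81
  Lodi–F1: 19 × 10 = 190
  Vail–F2: 12 × 3 = 36
Optimal cost = 1003.
Saving = 1145 − 1003 = 142.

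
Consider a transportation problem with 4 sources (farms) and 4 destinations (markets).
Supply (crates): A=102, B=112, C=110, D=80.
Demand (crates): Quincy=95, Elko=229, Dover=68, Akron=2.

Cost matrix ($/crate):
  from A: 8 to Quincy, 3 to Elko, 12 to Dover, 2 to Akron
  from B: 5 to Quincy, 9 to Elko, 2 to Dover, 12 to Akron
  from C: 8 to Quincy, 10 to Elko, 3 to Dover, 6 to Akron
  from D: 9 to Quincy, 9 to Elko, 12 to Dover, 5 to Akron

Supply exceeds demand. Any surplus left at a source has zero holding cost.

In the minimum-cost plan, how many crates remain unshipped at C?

Minimum-cost shipments:
  A→Elko: 102 × $3 = $306
  B→Quincy: 95 × $5 = $475
  B→Elko: 17 × $9 = $153
  C→Elko: 32 × $10 = $320
  C→Dover: 68 × $3 = $204
  D→Elko: 78 × $9 = $702
  D→Akron: 2 × $5 = $10
Total cost = $2170.
C ships 100 of its 110, leaving 10.

10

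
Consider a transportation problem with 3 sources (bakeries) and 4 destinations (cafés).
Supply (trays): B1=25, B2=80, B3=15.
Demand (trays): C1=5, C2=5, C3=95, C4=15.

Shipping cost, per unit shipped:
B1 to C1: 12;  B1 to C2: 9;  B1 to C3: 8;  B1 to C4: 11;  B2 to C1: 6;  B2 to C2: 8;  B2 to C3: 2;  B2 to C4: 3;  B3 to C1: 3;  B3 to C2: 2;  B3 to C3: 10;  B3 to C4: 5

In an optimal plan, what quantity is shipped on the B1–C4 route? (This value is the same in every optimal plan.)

Optimal shipments:
  B1–C3: 25 trays
  B2–C3: 70 trays
  B2–C4: 10 trays
  B3–C1: 5 trays
  B3–C2: 5 trays
  B3–C4: 5 trays
Total cost = 420.
The route B1→C4 is not used.

0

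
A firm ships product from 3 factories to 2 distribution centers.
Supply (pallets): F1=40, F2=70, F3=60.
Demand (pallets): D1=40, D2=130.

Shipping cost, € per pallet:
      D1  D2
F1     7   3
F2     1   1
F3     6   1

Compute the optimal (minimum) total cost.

One minimum-cost allocation:
  F1→D2: 40 × €3 = €120
  F2→D1: 40 × €1 = €40
  F2→D2: 30 × €1 = €30
  F3→D2: 60 × €1 = €60
Total = 120 + 40 + 30 + 60 = €250.

250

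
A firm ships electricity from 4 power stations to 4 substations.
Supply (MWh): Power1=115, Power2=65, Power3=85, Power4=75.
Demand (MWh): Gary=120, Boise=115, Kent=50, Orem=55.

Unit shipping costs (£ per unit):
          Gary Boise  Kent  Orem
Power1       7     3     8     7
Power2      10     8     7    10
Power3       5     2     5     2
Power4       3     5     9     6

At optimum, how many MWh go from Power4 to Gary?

Optimal shipments:
  Power1->Boise: 115 × £3 = £345
  Power2->Gary: 15 × £10 = £150
  Power2->Kent: 50 × £7 = £350
  Power3->Gary: 30 × £5 = £150
  Power3->Orem: 55 × £2 = £110
  Power4->Gary: 75 × £3 = £225
Total cost = £1330.
So Power4→Gary carries 75 MWh.

75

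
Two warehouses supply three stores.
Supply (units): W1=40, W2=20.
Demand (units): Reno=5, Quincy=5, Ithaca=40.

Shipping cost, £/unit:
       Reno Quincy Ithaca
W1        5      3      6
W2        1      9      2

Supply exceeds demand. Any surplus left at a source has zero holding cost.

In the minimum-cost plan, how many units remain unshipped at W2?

Minimum-cost shipments:
  W1→Reno: 5 × £5 = £25
  W1→Quincy: 5 × £3 = £15
  W1→Ithaca: 20 × £6 = £120
  W2→Ithaca: 20 × £2 = £40
Total cost = £200.
W2 ships 20 of its 20, leaving 0.

0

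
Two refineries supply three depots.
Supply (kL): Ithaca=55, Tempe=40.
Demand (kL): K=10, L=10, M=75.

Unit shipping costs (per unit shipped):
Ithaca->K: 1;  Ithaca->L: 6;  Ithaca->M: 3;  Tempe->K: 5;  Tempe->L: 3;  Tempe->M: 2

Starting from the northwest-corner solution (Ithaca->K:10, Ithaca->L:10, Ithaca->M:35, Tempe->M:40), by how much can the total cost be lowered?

Current plan cost = 10·1 + 10·6 + 35·3 + 40·2 = 255.
Optimal plan:
  Ithaca->K: 10 × 1 = 10
  Ithaca->M: 45 × 3 = 135
  Tempe->L: 10 × 3 = 30
  Tempe->M: 30 × 2 = 60
Optimal cost = 235.
Saving = 255 − 235 = 20.

20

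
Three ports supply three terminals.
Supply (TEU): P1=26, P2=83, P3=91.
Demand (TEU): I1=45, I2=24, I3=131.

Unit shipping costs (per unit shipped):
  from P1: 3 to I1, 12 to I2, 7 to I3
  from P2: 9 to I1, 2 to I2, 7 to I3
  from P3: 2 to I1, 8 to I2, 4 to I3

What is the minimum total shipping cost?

865

An optimal shipping plan:
  P1 to I1: 26 TEU
  P2 to I2: 24 TEU
  P2 to I3: 59 TEU
  P3 to I1: 19 TEU
  P3 to I3: 72 TEU
Total cost = 865.
(Supply check: P1 ships 26; P2 ships 83; P3 ships 91.)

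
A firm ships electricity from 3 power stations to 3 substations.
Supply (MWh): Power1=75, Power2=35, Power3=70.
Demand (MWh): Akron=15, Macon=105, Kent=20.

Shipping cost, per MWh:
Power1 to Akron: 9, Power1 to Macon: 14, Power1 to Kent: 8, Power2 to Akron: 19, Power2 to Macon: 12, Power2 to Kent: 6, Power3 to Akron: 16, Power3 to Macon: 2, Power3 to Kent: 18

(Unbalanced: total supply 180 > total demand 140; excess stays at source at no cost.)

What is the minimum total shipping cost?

855

An optimal shipping plan:
  Power1→Akron: 15 × 9 = 135
  Power1→Macon: 20 × 14 = 280
  Power2→Macon: 15 × 12 = 180
  Power2→Kent: 20 × 6 = 120
  Power3→Macon: 70 × 2 = 140
Total = 135 + 280 + 180 + 120 + 140 = 855.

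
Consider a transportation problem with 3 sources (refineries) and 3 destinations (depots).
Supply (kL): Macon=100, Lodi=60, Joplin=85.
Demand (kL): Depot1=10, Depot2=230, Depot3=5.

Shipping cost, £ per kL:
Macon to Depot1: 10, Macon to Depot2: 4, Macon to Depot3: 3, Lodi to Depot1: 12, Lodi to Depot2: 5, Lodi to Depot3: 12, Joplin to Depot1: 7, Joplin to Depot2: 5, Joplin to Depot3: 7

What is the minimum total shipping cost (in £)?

An optimal shipping plan:
  Macon→Depot2: 95 × £4 = £380
  Macon→Depot3: 5 × £3 = £15
  Lodi→Depot2: 60 × £5 = £300
  Joplin→Depot1: 10 × £7 = £70
  Joplin→Depot2: 75 × £5 = £375
Total = 380 + 15 + 300 + 70 + 375 = £1140.
(Supply check: Macon ships 100; Lodi ships 60; Joplin ships 85.)

1140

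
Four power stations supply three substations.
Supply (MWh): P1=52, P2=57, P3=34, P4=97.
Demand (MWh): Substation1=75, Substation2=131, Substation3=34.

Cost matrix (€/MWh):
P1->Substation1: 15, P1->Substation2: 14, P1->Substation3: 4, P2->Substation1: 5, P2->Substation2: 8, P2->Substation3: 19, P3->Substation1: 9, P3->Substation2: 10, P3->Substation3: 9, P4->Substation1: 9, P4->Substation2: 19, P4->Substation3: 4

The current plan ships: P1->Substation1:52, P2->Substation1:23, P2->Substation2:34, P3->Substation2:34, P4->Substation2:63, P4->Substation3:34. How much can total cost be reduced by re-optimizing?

673

Current plan cost = 52·15 + 23·5 + 34·8 + 34·10 + 63·19 + 34·4 = €2840.
Optimal plan:
  P1–Substation2: 40 × €14 = €560
  P1–Substation3: 12 × €4 = €48
  P2–Substation2: 57 × €8 = €456
  P3–Substation2: 34 × €10 = €340
  P4–Substation1: 75 × €9 = €675
  P4–Substation3: 22 × €4 = €88
Optimal cost = €2167.
Saving = 2840 − 2167 = €673.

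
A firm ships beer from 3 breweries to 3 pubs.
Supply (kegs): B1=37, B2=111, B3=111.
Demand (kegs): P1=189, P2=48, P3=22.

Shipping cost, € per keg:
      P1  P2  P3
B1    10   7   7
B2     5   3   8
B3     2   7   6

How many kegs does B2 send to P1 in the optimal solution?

78

Solving gives:
  B1→P2: 15 kegs
  B1→P3: 22 kegs
  B2→P1: 78 kegs
  B2→P2: 33 kegs
  B3→P1: 111 kegs
Total cost = €970.
So B2→P1 carries 78 kegs.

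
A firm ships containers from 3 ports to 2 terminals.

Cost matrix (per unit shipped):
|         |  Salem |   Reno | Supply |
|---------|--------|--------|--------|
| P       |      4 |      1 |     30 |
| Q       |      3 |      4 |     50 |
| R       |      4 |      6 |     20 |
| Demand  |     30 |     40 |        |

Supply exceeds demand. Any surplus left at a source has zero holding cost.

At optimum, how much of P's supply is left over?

Minimum-cost shipments:
  P->Reno: 30 × 1 = 30
  Q->Salem: 30 × 3 = 90
  Q->Reno: 10 × 4 = 40
Total cost = 160.
P ships 30 of its 30, leaving 0.

0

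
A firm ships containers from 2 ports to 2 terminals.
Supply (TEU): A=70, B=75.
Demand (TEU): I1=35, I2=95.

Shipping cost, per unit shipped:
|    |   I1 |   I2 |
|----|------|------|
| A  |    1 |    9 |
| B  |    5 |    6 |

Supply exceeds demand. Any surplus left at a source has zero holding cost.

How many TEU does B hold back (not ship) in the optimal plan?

0

Minimum-cost shipments:
  A–I1: 35 TEU
  A–I2: 20 TEU
  B–I2: 75 TEU
Total cost = 665.
B ships 75 of its 75, leaving 0.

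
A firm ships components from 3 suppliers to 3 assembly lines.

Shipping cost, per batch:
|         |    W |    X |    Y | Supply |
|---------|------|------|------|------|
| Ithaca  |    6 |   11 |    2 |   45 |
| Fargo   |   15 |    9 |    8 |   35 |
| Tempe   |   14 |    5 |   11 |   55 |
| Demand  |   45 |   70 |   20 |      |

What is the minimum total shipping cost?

840

An optimal shipping plan:
  Ithaca→W: 45 × 6 = 270
  Fargo→X: 15 × 9 = 135
  Fargo→Y: 20 × 8 = 160
  Tempe→X: 55 × 5 = 275
Total = 270 + 135 + 160 + 275 = 840.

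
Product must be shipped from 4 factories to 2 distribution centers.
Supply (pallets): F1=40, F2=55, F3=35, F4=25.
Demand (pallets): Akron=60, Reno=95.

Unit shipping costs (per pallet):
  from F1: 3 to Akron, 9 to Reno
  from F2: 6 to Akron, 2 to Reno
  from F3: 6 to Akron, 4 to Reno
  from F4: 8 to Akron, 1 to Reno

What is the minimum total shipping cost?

435

An optimal shipping plan:
  F1->Akron: 40 × 3 = 120
  F2->Reno: 55 × 2 = 110
  F3->Akron: 20 × 6 = 120
  F3->Reno: 15 × 4 = 60
  F4->Reno: 25 × 1 = 25
Total = 120 + 110 + 120 + 60 + 25 = 435.
(Supply check: F1 ships 40; F2 ships 55; F3 ships 35; F4 ships 25.)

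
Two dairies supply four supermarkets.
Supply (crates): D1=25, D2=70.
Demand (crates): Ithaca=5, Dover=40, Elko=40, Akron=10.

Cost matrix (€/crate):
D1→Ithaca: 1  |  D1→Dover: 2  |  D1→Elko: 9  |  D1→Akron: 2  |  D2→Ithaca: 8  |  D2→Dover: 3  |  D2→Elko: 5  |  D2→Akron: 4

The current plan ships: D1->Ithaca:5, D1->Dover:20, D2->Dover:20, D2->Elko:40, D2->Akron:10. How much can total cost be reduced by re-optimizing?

Current plan cost = 5·1 + 20·2 + 20·3 + 40·5 + 10·4 = €345.
Optimal plan:
  D1–Ithaca: 5 × €1 = €5
  D1–Dover: 10 × €2 = €20
  D1–Akron: 10 × €2 = €20
  D2–Dover: 30 × €3 = €90
  D2–Elko: 40 × €5 = €200
Optimal cost = €335.
Saving = 345 − 335 = €10.

10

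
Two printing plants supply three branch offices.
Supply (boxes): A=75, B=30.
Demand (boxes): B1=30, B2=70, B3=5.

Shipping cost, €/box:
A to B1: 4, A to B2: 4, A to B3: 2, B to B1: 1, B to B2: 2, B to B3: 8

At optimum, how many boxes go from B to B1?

30

The minimum-cost plan:
  A->B2: 70 × €4 = €280
  A->B3: 5 × €2 = €10
  B->B1: 30 × €1 = €30
Total cost = €320.
So B→B1 carries 30 boxes.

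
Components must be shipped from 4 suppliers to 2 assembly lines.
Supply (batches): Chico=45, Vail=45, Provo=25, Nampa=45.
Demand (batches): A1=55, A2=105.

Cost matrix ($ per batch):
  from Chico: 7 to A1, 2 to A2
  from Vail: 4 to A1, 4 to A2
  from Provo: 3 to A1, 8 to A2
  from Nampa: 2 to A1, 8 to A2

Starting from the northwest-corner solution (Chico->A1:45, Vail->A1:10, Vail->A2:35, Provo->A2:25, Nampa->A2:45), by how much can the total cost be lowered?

Current plan cost = 45·7 + 10·4 + 35·4 + 25·8 + 45·8 = $1055.
Optimal plan:
  Chico to A2: 45 × $2 = $90
  Vail to A2: 45 × $4 = $180
  Provo to A1: 10 × $3 = $30
  Provo to A2: 15 × $8 = $120
  Nampa to A1: 45 × $2 = $90
Optimal cost = $510.
Saving = 1055 − 510 = $545.

545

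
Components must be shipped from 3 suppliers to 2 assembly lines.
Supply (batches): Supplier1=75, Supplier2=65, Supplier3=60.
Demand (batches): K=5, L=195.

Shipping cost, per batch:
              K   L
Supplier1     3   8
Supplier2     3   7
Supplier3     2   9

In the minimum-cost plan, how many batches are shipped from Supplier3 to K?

Solving gives:
  Supplier1 to L: 75 batches
  Supplier2 to L: 65 batches
  Supplier3 to K: 5 batches
  Supplier3 to L: 55 batches
Total cost = 1560.
So Supplier3→K carries 5 batches.

5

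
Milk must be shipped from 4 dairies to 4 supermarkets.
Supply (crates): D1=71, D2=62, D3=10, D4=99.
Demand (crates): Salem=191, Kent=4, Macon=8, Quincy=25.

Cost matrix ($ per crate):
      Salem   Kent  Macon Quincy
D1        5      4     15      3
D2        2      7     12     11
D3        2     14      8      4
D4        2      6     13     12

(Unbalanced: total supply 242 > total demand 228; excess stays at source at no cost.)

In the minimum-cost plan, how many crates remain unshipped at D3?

0

An optimal plan:
  D1→Salem: 28 × $5 = $140
  D1→Kent: 4 × $4 = $16
  D1→Quincy: 25 × $3 = $75
  D2→Salem: 62 × $2 = $124
  D3→Salem: 2 × $2 = $4
  D3→Macon: 8 × $8 = $64
  D4→Salem: 99 × $2 = $198
Total cost = $621.
D3 ships 10 of its 10, leaving 0.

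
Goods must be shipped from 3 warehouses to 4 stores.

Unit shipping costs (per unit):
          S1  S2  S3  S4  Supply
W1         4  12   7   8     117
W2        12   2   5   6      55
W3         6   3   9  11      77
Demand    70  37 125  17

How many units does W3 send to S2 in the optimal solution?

37

The minimum-cost plan:
  W1 to S1: 30 × 4 = 120
  W1 to S3: 70 × 7 = 490
  W1 to S4: 17 × 8 = 136
  W2 to S3: 55 × 5 = 275
  W3 to S1: 40 × 6 = 240
  W3 to S2: 37 × 3 = 111
Total cost = 1372.
So W3→S2 carries 37 units.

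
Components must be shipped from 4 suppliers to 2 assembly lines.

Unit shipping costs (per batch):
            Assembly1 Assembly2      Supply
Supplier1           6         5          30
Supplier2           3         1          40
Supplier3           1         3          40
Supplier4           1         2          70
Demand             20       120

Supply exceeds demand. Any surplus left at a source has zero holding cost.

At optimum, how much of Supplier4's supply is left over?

Minimum-cost shipments:
  Supplier2→Assembly2: 40 × 1 = 40
  Supplier3→Assembly1: 20 × 1 = 20
  Supplier3→Assembly2: 10 × 3 = 30
  Supplier4→Assembly2: 70 × 2 = 140
Total cost = 230.
Supplier4 ships 70 of its 70, leaving 0.

0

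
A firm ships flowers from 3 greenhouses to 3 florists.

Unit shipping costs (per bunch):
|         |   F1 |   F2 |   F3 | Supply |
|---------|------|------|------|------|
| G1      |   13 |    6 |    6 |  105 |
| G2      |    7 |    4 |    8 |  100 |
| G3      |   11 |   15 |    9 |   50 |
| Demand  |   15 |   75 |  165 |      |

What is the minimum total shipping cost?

One minimum-cost allocation:
  G1–F3: 105 × 6 = 630
  G2–F1: 15 × 7 = 105
  G2–F2: 75 × 4 = 300
  G2–F3: 10 × 8 = 80
  G3–F3: 50 × 9 = 450
Total = 630 + 105 + 300 + 80 + 450 = 1565.
(Supply check: G1 ships 105; G2 ships 100; G3 ships 50.)

1565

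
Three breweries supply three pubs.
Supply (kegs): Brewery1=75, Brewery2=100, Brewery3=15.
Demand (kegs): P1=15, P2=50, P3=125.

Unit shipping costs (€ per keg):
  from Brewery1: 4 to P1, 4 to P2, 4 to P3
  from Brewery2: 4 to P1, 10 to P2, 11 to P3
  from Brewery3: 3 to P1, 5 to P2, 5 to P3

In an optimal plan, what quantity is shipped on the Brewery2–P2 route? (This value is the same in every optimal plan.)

50

Optimal shipments:
  Brewery1→P3: 75 × €4 = €300
  Brewery2→P1: 15 × €4 = €60
  Brewery2→P2: 50 × €10 = €500
  Brewery2→P3: 35 × €11 = €385
  Brewery3→P3: 15 × €5 = €75
Total cost = €1320.
So Brewery2→P2 carries 50 kegs.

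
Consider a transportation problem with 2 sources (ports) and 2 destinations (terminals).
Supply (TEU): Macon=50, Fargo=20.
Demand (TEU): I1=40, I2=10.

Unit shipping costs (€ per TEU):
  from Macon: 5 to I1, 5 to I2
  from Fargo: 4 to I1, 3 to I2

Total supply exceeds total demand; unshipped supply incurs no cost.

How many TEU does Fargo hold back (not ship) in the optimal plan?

Minimum-cost shipments:
  Macon–I1: 30 × €5 = €150
  Fargo–I1: 10 × €4 = €40
  Fargo–I2: 10 × €3 = €30
Total cost = €220.
Fargo ships 20 of its 20, leaving 0.

0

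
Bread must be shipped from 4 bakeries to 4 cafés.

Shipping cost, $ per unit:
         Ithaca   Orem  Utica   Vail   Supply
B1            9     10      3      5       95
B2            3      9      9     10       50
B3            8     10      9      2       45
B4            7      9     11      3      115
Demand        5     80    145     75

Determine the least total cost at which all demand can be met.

Optimal allocation:
  B1–Utica: 95 × $3 = $285
  B2–Ithaca: 5 × $3 = $15
  B2–Utica: 45 × $9 = $405
  B3–Utica: 5 × $9 = $45
  B3–Vail: 40 × $2 = $80
  B4–Orem: 80 × $9 = $720
  B4–Vail: 35 × $3 = $105
Total = 285 + 15 + 405 + 45 + 80 + 720 + 105 = $1655.

1655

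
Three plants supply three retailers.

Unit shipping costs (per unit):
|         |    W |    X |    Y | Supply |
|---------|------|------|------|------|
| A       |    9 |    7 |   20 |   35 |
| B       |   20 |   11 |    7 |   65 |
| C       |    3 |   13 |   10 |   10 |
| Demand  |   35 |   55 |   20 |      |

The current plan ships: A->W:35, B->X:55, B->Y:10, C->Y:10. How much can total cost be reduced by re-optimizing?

Current plan cost = 35·9 + 55·11 + 10·7 + 10·10 = 1090.
Optimal plan:
  A–W: 25 × 9 = 225
  A–X: 10 × 7 = 70
  B–X: 45 × 11 = 495
  B–Y: 20 × 7 = 140
  C–W: 10 × 3 = 30
Optimal cost = 960.
Saving = 1090 − 960 = 130.

130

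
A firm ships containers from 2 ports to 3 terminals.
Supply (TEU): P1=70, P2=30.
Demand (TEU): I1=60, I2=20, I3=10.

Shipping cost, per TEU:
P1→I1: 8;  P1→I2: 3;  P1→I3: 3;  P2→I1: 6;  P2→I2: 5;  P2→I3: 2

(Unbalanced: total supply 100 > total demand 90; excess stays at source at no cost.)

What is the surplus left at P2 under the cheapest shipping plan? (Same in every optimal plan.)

An optimal plan:
  P1->I1: 30 TEU
  P1->I2: 20 TEU
  P1->I3: 10 TEU
  P2->I1: 30 TEU
Total cost = 510.
P2 ships 30 of its 30, leaving 0.

0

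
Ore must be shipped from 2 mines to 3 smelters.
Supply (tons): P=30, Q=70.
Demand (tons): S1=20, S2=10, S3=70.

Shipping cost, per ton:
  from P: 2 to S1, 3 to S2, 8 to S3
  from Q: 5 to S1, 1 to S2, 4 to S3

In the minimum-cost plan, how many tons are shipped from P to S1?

20

Solving gives:
  P to S1: 20 × 2 = 40
  P to S2: 10 × 3 = 30
  Q to S3: 70 × 4 = 280
Total cost = 350.
So P→S1 carries 20 tons.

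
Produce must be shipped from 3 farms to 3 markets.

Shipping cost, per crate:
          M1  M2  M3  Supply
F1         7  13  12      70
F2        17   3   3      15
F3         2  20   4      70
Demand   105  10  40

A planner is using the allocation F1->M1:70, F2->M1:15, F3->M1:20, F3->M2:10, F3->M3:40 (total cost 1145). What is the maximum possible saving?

400

Current plan cost = 70·7 + 15·17 + 20·2 + 10·20 + 40·4 = 1145.
Optimal plan:
  F1 to M1: 70 × 7 = 490
  F2 to M2: 10 × 3 = 30
  F2 to M3: 5 × 3 = 15
  F3 to M1: 35 × 2 = 70
  F3 to M3: 35 × 4 = 140
Optimal cost = 745.
Saving = 1145 − 745 = 400.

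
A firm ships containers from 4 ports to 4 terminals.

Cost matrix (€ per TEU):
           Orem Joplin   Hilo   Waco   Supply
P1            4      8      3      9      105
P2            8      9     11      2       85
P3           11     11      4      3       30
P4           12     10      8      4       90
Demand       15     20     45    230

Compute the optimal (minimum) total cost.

An optimal shipping plan:
  P1–Orem: 15 TEU
  P1–Joplin: 20 TEU
  P1–Hilo: 45 TEU
  P1–Waco: 25 TEU
  P2–Waco: 85 TEU
  P3–Waco: 30 TEU
  P4–Waco: 90 TEU
Total cost = €1200.

1200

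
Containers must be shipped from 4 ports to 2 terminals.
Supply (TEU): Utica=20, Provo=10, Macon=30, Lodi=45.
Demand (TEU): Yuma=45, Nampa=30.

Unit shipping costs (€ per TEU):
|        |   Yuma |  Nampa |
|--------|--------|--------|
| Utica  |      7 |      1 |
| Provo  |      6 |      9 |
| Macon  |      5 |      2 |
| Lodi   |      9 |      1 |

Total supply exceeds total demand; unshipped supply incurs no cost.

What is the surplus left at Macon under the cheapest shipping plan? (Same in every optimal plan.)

Minimum-cost shipments:
  Utica→Yuma: 5 × €7 = €35
  Utica→Nampa: 15 × €1 = €15
  Provo→Yuma: 10 × €6 = €60
  Macon→Yuma: 30 × €5 = €150
  Lodi→Nampa: 15 × €1 = €15
Total cost = €275.
Macon ships 30 of its 30, leaving 0.

0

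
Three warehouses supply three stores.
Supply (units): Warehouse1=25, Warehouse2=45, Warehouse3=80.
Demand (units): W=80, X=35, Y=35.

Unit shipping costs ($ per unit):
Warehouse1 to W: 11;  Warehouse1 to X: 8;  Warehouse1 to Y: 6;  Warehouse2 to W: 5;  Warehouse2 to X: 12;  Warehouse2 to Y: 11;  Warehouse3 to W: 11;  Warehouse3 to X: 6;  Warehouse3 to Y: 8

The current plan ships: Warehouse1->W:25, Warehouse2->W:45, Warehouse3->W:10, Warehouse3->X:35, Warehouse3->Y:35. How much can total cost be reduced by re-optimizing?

50

Current plan cost = 25·11 + 45·5 + 10·11 + 35·6 + 35·8 = $1100.
Optimal plan:
  Warehouse1 to Y: 25 × $6 = $150
  Warehouse2 to W: 45 × $5 = $225
  Warehouse3 to W: 35 × $11 = $385
  Warehouse3 to X: 35 × $6 = $210
  Warehouse3 to Y: 10 × $8 = $80
Optimal cost = $1050.
Saving = 1100 − 1050 = $50.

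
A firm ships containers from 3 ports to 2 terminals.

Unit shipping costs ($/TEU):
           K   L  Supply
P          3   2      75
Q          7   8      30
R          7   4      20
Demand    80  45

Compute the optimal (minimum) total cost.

490

A cheapest plan:
  P->K: 50 × $3 = $150
  P->L: 25 × $2 = $50
  Q->K: 30 × $7 = $210
  R->L: 20 × $4 = $80
Total = 150 + 50 + 210 + 80 = $490.
(Supply check: P ships 75; Q ships 30; R ships 20.)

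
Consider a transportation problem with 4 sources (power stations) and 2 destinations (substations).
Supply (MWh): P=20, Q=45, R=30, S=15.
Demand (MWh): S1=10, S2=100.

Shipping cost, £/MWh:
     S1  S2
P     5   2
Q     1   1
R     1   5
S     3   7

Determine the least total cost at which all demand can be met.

300

Optimal allocation:
  P to S2: 20 × £2 = £40
  Q to S2: 45 × £1 = £45
  R to S1: 10 × £1 = £10
  R to S2: 20 × £5 = £100
  S to S2: 15 × £7 = £105
Total = 40 + 45 + 10 + 100 + 105 = £300.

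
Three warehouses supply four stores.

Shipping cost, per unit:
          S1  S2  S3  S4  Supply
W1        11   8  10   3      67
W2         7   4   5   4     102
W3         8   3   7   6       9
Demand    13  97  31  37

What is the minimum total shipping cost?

An optimal shipping plan:
  W1–S2: 30 units
  W1–S4: 37 units
  W2–S1: 13 units
  W2–S2: 58 units
  W2–S3: 31 units
  W3–S2: 9 units
Total cost = 856.
(Supply check: W1 ships 67; W2 ships 102; W3 ships 9.)

856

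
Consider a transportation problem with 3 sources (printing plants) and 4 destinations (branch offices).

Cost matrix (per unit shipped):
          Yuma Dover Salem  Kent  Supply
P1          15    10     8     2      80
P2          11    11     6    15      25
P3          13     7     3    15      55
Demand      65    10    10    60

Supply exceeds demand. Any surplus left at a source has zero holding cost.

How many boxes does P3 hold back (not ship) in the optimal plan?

An optimal plan:
  P1–Yuma: 5 × 15 = 75
  P1–Kent: 60 × 2 = 120
  P2–Yuma: 25 × 11 = 275
  P3–Yuma: 35 × 13 = 455
  P3–Dover: 10 × 7 = 70
  P3–Salem: 10 × 3 = 30
Total cost = 1025.
P3 ships 55 of its 55, leaving 0.

0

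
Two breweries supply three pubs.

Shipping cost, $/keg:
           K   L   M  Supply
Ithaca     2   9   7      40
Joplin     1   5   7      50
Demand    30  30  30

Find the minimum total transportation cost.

400

An optimal shipping plan:
  Ithaca to K: 10 × $2 = $20
  Ithaca to M: 30 × $7 = $210
  Joplin to K: 20 × $1 = $20
  Joplin to L: 30 × $5 = $150
Total = 20 + 210 + 20 + 150 = $400.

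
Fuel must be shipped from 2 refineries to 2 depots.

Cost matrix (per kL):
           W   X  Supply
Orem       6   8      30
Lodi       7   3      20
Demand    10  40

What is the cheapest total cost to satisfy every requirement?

280

An optimal shipping plan:
  Orem→W: 10 × 6 = 60
  Orem→X: 20 × 8 = 160
  Lodi→X: 20 × 3 = 60
Total = 60 + 160 + 60 = 280.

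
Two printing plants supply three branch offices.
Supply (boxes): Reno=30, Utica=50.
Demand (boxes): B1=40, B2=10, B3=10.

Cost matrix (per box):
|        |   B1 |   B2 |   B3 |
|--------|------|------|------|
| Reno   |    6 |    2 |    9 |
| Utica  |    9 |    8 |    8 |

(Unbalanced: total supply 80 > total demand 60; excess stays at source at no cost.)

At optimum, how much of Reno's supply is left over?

0

Minimum-cost shipments:
  Reno→B1: 20 × 6 = 120
  Reno→B2: 10 × 2 = 20
  Utica→B1: 20 × 9 = 180
  Utica→B3: 10 × 8 = 80
Total cost = 400.
Reno ships 30 of its 30, leaving 0.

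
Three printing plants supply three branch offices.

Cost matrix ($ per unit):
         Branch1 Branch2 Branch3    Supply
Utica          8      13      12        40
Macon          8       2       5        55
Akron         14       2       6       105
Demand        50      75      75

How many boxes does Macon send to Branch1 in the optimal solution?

10

The minimum-cost plan:
  Utica->Branch1: 40 × $8 = $320
  Macon->Branch1: 10 × $8 = $80
  Macon->Branch3: 45 × $5 = $225
  Akron->Branch2: 75 × $2 = $150
  Akron->Branch3: 30 × $6 = $180
Total cost = $955.
So Macon→Branch1 carries 10 boxes.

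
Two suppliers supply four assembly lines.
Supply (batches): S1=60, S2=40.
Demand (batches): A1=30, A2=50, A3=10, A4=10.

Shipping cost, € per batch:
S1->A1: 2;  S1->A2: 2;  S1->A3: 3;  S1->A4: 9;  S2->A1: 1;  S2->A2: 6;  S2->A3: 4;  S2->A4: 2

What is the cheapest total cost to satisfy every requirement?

180

One minimum-cost allocation:
  S1→A2: 50 × €2 = €100
  S1→A3: 10 × €3 = €30
  S2→A1: 30 × €1 = €30
  S2→A4: 10 × €2 = €20
Total = 100 + 30 + 30 + 20 = €180.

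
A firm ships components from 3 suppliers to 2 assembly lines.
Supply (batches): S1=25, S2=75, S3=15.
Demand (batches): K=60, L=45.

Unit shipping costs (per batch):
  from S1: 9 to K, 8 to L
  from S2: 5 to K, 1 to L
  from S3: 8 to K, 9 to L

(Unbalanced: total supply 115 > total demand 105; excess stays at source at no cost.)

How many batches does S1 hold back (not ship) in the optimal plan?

An optimal plan:
  S1–K: 15 × 9 = 135
  S2–K: 30 × 5 = 150
  S2–L: 45 × 1 = 45
  S3–K: 15 × 8 = 120
Total cost = 450.
S1 ships 15 of its 25, leaving 10.

10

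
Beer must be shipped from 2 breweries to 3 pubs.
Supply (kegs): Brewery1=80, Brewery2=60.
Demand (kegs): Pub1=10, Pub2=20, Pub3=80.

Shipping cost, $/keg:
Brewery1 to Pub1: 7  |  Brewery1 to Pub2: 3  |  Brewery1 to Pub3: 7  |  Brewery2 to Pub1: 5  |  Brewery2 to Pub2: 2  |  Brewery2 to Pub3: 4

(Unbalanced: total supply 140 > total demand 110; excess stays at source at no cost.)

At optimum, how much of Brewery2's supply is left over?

0

An optimal plan:
  Brewery1->Pub1: 10 × $7 = $70
  Brewery1->Pub2: 20 × $3 = $60
  Brewery1->Pub3: 20 × $7 = $140
  Brewery2->Pub3: 60 × $4 = $240
Total cost = $510.
Brewery2 ships 60 of its 60, leaving 0.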